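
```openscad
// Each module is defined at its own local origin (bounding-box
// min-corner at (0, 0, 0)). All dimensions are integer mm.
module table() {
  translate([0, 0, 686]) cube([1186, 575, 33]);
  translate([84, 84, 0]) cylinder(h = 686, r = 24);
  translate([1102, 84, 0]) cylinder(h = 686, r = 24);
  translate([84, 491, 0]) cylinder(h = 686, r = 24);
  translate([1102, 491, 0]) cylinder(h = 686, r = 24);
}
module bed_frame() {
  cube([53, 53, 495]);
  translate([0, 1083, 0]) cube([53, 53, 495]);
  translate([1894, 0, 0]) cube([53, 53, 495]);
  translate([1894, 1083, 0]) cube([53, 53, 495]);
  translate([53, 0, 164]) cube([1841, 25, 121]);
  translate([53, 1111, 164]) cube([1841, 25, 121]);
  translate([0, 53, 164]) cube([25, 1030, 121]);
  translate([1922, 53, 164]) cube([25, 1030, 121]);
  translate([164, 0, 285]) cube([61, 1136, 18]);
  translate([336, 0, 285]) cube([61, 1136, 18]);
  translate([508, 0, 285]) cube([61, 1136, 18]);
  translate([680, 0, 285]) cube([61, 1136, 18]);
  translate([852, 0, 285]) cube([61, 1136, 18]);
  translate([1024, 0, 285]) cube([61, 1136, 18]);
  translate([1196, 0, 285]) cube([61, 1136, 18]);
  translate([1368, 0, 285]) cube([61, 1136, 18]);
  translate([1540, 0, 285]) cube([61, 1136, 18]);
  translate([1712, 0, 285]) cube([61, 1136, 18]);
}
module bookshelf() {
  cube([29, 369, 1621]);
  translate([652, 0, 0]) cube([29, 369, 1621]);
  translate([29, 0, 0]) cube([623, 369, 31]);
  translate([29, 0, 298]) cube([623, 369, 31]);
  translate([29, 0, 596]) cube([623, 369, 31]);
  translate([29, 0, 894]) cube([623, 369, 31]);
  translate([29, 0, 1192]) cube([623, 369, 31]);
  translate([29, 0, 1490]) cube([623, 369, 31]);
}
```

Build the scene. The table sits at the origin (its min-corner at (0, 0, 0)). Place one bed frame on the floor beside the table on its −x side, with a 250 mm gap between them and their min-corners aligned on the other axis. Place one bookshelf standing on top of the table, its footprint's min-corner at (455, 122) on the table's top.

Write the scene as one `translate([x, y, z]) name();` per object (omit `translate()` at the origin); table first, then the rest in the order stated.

table();
translate([-2197, 0, 0]) bed_frame();
translate([455, 122, 719]) bookshelf();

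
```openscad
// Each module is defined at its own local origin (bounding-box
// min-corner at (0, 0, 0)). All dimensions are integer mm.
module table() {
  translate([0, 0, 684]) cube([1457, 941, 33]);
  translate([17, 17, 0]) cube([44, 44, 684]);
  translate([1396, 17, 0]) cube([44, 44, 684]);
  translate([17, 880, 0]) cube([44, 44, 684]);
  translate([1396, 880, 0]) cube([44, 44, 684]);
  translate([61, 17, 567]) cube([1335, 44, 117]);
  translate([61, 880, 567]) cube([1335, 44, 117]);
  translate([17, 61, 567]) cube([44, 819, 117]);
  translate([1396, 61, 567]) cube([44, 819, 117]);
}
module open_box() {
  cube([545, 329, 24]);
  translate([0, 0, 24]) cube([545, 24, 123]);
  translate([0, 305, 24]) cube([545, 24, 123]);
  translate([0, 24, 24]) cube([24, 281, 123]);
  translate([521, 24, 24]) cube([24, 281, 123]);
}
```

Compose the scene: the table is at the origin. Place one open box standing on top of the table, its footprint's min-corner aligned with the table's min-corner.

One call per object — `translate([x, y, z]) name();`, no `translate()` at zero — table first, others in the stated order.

table();
translate([0, 0, 717]) open_box();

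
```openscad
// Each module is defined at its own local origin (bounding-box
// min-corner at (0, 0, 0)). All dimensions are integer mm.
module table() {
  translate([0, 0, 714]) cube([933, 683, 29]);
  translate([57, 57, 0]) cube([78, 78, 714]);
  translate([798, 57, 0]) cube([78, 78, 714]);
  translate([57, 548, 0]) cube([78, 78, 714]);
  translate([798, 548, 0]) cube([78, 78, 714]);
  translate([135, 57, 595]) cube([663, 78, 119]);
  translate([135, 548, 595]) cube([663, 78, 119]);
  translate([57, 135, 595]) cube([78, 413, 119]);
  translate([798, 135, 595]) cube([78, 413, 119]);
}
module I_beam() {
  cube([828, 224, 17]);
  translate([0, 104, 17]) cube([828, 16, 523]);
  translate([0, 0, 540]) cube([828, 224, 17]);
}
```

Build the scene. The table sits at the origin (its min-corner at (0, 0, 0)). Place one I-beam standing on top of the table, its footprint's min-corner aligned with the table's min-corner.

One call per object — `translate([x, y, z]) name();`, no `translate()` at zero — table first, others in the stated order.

table();
translate([0, 0, 743]) I_beam();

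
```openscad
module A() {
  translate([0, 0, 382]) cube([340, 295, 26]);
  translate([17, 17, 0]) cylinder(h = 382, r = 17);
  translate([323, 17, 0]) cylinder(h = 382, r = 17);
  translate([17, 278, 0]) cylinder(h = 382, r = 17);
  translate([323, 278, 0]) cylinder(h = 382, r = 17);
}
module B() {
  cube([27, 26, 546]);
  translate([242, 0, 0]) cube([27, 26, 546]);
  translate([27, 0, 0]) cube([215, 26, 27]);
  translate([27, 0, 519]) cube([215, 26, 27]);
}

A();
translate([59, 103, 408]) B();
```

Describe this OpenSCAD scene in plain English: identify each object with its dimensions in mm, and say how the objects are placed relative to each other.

A is a four-legged stool. The seat is a 340×295×26 mm slab whose top surface is at z = 408 mm; four round legs, each 34 mm in diameter, run from the floor (z = 0) to the underside of the seat, each leg's axis is inset half a diameter from the nearest pair of seat edges (so the leg's bounding box is flush with the corner).

B is a picture frame with a 215×492 mm rectangular opening (x by z) and a uniform 27 mm border on every side. Frame depth is 26 mm along y. It is built from two vertical stiles running the full outside height and two horizontal rails spanning the gap between the stiles.

The picture frame is on top of the stool.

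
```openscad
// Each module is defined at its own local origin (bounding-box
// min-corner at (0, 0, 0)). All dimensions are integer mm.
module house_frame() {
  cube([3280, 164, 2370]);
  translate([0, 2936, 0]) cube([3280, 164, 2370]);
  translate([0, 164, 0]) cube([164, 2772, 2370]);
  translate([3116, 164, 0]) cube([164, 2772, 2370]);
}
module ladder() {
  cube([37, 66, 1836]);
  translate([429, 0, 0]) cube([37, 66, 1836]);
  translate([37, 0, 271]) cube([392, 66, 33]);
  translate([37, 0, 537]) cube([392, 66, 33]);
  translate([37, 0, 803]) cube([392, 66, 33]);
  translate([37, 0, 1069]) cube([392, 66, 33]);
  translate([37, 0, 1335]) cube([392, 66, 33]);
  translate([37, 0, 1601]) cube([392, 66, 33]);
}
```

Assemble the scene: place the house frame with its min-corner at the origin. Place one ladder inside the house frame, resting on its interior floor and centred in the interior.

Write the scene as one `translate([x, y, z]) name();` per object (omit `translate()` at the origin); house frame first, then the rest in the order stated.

house_frame();
translate([1407, 1517, 0]) ladder();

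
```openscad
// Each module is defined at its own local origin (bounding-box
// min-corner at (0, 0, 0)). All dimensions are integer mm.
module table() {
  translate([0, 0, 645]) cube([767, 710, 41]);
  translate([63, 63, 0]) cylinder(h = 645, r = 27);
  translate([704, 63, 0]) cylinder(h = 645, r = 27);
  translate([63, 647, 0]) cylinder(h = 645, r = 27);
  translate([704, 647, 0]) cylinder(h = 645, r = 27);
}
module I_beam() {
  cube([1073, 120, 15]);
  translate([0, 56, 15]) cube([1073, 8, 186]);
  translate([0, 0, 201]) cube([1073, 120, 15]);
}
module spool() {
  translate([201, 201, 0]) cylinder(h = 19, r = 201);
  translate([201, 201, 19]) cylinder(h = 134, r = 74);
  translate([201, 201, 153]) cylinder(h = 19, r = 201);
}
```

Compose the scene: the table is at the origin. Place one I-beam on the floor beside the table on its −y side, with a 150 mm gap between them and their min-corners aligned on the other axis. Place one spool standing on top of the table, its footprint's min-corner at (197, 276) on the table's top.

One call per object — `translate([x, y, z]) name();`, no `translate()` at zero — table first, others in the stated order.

table();
translate([0, -270, 0]) I_beam();
translate([197, 276, 686]) spool();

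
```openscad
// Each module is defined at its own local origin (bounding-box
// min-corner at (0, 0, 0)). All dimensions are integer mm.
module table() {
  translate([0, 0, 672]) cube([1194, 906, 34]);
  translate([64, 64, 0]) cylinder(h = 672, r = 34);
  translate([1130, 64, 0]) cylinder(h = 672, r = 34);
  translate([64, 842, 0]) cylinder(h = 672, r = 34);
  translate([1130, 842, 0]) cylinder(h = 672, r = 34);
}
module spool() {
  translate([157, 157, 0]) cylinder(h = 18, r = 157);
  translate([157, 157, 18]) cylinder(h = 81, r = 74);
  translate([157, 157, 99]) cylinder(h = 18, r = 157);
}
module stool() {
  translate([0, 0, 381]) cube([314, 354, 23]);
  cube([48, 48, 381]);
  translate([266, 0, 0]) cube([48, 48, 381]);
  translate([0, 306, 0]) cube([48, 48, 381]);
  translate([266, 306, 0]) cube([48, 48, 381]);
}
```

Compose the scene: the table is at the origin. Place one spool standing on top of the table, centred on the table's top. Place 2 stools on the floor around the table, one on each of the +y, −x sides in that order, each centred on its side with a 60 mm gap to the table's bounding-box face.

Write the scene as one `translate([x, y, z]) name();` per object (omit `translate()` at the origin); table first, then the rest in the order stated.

table();
translate([440, 296, 706]) spool();
translate([440, 966, 0]) stool();
translate([-374, 276, 0]) stool();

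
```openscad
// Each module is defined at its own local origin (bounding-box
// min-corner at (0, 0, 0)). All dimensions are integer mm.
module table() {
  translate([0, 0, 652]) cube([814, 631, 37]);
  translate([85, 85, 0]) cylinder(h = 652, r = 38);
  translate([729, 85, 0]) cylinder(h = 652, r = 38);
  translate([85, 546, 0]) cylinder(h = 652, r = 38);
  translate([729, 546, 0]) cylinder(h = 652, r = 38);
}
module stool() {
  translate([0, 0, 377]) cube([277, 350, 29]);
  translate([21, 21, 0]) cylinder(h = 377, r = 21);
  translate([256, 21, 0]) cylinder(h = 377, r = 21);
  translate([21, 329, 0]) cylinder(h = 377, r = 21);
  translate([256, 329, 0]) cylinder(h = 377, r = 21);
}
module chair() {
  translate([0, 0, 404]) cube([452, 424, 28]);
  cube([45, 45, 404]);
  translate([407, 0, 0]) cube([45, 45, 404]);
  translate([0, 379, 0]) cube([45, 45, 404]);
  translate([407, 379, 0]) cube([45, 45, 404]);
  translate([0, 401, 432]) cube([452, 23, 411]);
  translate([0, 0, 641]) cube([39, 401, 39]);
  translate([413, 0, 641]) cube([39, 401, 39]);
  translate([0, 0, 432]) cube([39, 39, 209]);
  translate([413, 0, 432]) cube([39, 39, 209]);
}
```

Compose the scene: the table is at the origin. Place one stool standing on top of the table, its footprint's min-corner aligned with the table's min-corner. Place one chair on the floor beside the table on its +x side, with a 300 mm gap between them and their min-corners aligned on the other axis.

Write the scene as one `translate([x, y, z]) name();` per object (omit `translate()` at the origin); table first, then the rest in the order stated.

table();
translate([0, 0, 689]) stool();
translate([1114, 0, 0]) chair();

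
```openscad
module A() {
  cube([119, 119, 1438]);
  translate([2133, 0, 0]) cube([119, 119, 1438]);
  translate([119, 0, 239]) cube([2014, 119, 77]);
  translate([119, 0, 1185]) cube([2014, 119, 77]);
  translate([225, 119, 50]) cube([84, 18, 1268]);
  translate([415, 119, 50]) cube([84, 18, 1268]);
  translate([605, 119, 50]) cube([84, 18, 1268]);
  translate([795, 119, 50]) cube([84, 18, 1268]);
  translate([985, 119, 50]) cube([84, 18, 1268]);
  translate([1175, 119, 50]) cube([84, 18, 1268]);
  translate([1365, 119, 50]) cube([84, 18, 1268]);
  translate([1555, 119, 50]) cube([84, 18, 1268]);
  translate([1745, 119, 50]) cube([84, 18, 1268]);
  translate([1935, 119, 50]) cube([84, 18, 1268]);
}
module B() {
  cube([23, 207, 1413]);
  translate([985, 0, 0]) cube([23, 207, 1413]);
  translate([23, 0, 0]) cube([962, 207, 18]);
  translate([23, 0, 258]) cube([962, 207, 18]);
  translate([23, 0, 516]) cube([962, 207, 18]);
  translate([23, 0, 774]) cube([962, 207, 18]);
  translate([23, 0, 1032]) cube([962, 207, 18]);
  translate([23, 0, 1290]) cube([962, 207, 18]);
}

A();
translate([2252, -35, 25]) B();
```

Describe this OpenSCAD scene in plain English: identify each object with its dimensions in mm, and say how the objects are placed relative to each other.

A is a fence section. Two 119×119 mm posts, 1438 mm tall, stand on the floor with a clear span of 2014 mm between their inner faces. Two horizontal rails of 119×77 mm section span the gap between the posts with their undersides at z = 239 mm and z = 1185 mm, flush with the posts' −y face. 10 pickets, each 84 mm wide, 18 mm thick and 1268 mm tall, are fixed to the +y face of the rails with their bottoms at z = 50 mm, evenly spaced across the span with equal gaps (rounded down to the nearest mm) at the −x end and between each pair — any rounding remainder accumulates at the +x end.

B is an open bookshelf. Two side panels, each 23 mm thick, 207 mm deep and 1413 mm tall, stand 1008 mm apart (outside-to-outside). Between them sit 6 shelves, each 18 mm thick and 207 mm deep, spanning the full gap between the sides. The bottom shelf rests on the floor (its underside at z = 0) and the clear gap between one shelf's top and the next shelf's underside is 240 mm.

The bookshelf is beside the fence section with their tops flush at z = 1438.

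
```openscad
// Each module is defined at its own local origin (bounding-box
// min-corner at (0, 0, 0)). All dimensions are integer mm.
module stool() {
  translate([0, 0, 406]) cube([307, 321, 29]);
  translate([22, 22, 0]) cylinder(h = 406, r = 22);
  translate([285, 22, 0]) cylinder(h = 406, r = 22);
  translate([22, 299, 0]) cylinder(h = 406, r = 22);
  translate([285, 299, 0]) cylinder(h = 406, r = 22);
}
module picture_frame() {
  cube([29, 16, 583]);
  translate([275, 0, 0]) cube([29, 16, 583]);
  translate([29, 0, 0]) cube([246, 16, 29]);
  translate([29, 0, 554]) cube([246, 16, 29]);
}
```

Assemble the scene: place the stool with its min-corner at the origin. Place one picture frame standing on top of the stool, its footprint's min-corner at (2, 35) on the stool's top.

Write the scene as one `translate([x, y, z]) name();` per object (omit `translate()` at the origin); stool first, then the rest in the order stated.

stool();
translate([2, 35, 435]) picture_frame();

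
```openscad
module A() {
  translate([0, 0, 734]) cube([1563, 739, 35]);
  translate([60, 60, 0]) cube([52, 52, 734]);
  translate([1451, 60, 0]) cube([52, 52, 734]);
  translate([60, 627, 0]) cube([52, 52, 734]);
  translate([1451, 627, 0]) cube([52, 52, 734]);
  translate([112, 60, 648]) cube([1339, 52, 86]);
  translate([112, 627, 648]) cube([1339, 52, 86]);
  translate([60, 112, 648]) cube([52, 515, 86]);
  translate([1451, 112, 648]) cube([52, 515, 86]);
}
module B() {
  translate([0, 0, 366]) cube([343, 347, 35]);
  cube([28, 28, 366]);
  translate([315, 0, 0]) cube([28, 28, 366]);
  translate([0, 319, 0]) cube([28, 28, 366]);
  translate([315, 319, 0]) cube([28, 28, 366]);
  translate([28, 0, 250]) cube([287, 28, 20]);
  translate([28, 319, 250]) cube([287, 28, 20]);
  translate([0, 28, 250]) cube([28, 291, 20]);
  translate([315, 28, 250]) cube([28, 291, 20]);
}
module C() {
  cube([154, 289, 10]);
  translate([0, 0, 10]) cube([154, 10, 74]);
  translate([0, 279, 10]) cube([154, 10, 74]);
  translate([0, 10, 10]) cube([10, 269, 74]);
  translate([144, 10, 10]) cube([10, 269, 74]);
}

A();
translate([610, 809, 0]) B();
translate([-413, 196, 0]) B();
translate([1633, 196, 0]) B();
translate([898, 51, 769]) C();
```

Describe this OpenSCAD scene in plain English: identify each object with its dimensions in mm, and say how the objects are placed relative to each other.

A is a table: top 1563 mm (x) × 739 mm (y), 35 mm thick, upper face at z = 769 mm, on four 52×52 mm square legs, each inset 60 mm from the nearest pair of top edges, running from z = 0 to the bottom of the top. Four apron rails, 52 mm thick and 86 mm tall, run between adjacent legs with their top edges flush with the underside of the top and their outer faces flush with the legs' outer faces.

B is a four-legged stool. The seat is a 343×347×35 mm slab whose top surface is at z = 401 mm; four square legs, each 28×28 mm in cross-section, run from the floor (z = 0) to the underside of the seat, each flush with a corner of the seat. Four stretchers, 28 mm wide and 20 mm tall, connect adjacent legs with their undersides at z = 250 mm, each running between the inner faces of the legs it joins and aligned with the legs' outer faces on the other axis.

C is an open-topped rectangular box: outside dimensions 154×289×84 mm, with a uniform wall and base thickness of 10 mm. The base is a full 154×289 slab on the floor; four walls sit on top of the base. The front and back walls (the −y and +y sides) span the full width; the two side walls fit between them.

Three stools sit around the table at the +y, −x, +x sides. The open box is on top of the table.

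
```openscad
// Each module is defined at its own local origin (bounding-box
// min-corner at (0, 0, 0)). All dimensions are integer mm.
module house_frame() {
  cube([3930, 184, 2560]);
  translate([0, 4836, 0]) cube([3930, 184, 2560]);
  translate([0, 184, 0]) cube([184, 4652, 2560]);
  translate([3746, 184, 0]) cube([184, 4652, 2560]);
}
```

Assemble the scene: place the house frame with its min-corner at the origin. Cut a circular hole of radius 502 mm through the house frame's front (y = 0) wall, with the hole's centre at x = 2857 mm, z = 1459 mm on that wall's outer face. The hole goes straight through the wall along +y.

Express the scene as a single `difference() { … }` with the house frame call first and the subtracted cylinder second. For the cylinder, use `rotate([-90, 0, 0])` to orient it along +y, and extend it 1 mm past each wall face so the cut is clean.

difference() {
  house_frame();
  translate([2857, -1, 1459]) rotate([-90, 0, 0]) cylinder(h = 186, r = 502);
}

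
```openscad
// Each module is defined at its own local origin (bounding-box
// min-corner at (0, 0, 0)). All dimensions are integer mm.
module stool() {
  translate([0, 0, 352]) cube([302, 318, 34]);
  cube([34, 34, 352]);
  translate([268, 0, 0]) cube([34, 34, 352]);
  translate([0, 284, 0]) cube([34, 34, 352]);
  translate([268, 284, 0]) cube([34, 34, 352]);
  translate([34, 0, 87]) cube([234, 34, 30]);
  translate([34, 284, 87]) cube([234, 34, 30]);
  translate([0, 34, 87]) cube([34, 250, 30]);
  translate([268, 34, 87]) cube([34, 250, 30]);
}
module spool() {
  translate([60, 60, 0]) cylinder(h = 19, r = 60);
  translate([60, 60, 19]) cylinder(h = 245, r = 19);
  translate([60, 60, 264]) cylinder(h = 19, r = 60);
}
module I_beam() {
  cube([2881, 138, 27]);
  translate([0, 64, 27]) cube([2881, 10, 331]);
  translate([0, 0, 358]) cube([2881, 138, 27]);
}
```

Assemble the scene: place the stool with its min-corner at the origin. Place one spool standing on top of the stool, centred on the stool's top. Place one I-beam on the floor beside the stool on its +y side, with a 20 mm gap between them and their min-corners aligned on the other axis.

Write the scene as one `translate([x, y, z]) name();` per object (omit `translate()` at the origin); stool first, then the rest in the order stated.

stool();
translate([91, 99, 386]) spool();
translate([0, 338, 0]) I_beam();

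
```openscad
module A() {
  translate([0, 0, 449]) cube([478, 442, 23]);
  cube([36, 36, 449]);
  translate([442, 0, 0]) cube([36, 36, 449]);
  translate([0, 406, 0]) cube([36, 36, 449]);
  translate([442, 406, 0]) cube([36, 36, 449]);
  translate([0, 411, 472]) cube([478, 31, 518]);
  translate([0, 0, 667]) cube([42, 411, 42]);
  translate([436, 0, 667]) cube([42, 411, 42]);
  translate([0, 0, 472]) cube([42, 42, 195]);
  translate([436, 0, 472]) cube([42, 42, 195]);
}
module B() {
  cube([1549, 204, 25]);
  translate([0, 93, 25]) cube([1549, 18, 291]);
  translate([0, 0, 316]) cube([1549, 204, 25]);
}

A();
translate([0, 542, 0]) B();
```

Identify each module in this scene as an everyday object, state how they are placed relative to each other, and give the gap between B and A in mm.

A is a chair. B is an I-beam. The I-beam is on the floor beside the chair on its +y side. The gap between the I-beam and the chair is 100 mm.

The I-beam's nearest face is 100 mm from the chair's +y face.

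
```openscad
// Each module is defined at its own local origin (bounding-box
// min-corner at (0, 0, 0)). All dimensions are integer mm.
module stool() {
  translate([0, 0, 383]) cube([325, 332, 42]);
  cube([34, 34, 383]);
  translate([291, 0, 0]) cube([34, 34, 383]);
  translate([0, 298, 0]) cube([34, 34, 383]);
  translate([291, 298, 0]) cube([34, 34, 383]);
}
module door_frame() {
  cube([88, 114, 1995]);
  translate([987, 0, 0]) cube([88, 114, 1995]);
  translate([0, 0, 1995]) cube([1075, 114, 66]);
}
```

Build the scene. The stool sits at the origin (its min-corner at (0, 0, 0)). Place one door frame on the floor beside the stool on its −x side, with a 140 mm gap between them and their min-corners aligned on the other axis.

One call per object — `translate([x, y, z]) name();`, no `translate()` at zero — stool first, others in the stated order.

stool();
translate([-1215, 0, 0]) door_frame();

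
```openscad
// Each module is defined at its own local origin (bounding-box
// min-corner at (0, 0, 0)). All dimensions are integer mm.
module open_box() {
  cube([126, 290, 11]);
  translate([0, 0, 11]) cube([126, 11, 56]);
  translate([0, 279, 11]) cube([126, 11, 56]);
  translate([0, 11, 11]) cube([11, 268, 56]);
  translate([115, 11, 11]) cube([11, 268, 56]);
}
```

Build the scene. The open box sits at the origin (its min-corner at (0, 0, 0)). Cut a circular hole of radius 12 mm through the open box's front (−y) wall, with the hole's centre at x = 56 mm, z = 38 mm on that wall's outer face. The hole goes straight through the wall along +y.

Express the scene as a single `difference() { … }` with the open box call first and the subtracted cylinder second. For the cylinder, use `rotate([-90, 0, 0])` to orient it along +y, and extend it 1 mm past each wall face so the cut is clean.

difference() {
  open_box();
  translate([56, -1, 38]) rotate([-90, 0, 0]) cylinder(h = 13, r = 12);
}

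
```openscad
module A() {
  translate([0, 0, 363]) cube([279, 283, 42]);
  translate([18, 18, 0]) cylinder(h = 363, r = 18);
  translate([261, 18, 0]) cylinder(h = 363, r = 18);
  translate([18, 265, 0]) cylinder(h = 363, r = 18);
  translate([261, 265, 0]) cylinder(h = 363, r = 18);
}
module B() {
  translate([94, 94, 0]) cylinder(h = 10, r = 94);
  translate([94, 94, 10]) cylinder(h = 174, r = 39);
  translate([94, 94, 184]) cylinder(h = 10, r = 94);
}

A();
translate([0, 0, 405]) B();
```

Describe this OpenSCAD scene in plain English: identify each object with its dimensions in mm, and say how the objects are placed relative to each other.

A is a four-legged stool. The seat is 279×283 mm, 42 mm thick, top at z = 405 mm. It stands on four round legs, each 36 mm in diameter, from z = 0 to the seat underside, each leg's axis is inset half a diameter from the nearest pair of seat edges (so the leg's bounding box is flush with the corner).

B is a spool: two coaxial disc flanges of radius 94 mm and thickness 10 mm, joined by a core cylinder of radius 39 mm and height 174 mm. The lower flange rests on z = 0 and the three cylinders share a vertical axis.

The spool is on top of the stool.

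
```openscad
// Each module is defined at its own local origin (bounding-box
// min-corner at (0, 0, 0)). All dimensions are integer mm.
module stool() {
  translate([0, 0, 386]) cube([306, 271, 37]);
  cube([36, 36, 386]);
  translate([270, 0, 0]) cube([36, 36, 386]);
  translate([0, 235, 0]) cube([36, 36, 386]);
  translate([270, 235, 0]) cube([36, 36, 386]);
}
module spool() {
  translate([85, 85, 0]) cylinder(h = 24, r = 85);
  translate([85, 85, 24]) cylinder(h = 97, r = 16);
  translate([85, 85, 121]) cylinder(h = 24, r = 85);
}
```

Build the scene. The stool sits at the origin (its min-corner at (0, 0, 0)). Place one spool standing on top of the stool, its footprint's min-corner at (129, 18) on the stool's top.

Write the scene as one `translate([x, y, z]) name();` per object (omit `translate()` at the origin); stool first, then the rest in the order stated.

stool();
translate([129, 18, 423]) spool();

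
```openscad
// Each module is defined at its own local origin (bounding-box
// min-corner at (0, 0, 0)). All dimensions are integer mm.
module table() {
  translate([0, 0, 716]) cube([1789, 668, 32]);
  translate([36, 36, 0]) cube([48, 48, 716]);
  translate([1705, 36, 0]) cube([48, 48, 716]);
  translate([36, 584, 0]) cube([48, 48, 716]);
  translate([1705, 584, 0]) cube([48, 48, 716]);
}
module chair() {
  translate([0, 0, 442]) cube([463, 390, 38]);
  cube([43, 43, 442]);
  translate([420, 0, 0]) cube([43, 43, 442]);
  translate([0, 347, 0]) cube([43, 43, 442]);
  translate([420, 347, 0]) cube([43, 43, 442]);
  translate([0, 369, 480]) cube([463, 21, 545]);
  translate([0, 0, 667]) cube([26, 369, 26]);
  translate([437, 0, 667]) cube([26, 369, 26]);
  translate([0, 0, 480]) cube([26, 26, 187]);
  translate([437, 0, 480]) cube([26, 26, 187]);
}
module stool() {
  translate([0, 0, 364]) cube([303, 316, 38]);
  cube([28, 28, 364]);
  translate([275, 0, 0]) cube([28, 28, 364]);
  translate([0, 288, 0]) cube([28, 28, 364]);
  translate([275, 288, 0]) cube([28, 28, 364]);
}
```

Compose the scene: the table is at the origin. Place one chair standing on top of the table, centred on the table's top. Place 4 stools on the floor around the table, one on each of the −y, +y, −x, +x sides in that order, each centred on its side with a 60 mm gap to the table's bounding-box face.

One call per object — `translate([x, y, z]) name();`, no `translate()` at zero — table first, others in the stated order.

table();
translate([663, 139, 748]) chair();
translate([743, -376, 0]) stool();
translate([743, 728, 0]) stool();
translate([-363, 176, 0]) stool();
translate([1849, 176, 0]) stool();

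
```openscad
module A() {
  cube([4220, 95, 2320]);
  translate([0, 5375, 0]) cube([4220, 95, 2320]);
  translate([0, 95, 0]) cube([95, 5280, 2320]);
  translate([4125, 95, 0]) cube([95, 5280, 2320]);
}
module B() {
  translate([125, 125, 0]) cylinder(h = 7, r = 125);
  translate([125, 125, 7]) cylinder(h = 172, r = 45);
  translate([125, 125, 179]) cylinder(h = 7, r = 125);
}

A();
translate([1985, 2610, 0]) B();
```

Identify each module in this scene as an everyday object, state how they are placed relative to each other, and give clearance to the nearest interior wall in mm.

A is a house frame. B is a spool. The spool sits inside the house frame, centred. The clearance to the nearest interior wall is 1890 mm.

Clearances: x = 1890, y = 2515; minimum 1890 mm.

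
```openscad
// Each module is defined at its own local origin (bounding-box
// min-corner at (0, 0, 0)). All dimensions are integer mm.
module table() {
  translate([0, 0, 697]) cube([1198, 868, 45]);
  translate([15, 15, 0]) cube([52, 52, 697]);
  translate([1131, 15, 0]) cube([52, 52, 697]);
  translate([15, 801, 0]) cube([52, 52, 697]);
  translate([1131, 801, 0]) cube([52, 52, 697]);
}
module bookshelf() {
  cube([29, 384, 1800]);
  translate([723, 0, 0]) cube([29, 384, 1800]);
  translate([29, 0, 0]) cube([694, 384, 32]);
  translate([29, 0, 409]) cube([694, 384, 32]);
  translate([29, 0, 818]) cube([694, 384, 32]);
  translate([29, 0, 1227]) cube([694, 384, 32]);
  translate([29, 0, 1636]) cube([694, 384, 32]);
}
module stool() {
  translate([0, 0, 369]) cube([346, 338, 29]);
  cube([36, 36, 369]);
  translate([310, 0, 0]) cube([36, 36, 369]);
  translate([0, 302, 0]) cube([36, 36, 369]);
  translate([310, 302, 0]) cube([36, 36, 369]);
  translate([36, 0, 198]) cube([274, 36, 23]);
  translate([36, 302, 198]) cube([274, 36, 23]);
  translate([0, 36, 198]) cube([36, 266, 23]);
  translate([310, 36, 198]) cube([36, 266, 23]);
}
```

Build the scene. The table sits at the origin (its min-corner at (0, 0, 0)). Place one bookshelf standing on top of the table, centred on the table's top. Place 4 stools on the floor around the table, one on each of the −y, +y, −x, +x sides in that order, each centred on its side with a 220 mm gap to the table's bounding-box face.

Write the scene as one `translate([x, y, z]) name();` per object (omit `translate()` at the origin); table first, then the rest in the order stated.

table();
translate([223, 242, 742]) bookshelf();
translate([426, -558, 0]) stool();
translate([426, 1088, 0]) stool();
translate([-566, 265, 0]) stool();
translate([1418, 265, 0]) stool();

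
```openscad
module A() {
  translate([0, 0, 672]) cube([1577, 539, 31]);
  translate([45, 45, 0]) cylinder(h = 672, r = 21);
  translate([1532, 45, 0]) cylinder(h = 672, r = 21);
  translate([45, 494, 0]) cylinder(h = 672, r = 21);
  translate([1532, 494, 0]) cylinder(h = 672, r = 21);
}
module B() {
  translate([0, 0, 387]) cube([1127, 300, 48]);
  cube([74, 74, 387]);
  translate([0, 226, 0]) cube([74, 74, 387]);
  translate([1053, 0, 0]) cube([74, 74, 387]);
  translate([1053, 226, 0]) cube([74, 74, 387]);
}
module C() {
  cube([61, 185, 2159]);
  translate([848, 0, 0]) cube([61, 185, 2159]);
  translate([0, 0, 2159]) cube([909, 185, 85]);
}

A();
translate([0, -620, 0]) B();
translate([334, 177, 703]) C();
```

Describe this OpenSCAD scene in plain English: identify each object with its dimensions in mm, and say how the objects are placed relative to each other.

A is a table: top 1577 mm (x) × 539 mm (y), 31 mm thick, upper face at z = 703 mm, on four round legs of 42 mm diameter, each leg's bounding box inset 24 mm from the nearest pair of top edges, running from z = 0 to the bottom of the top.

B is a bench: a 1127×300 mm seat slab, 48 mm thick, top at z = 435 mm, on four 74×74 mm square legs flush with the seat corners and standing on z = 0.

C is a door frame. The clear opening is 787 mm wide and 2159 mm high. Two 61 mm wide jambs, 185 mm deep, stand either side of the opening from the floor to the top of the opening. A 85 mm thick head sits across the top of both jambs, spanning the full outside width of the frame.

The bench is on the floor beside the table on its −y side. The door frame is on top of the table, centred.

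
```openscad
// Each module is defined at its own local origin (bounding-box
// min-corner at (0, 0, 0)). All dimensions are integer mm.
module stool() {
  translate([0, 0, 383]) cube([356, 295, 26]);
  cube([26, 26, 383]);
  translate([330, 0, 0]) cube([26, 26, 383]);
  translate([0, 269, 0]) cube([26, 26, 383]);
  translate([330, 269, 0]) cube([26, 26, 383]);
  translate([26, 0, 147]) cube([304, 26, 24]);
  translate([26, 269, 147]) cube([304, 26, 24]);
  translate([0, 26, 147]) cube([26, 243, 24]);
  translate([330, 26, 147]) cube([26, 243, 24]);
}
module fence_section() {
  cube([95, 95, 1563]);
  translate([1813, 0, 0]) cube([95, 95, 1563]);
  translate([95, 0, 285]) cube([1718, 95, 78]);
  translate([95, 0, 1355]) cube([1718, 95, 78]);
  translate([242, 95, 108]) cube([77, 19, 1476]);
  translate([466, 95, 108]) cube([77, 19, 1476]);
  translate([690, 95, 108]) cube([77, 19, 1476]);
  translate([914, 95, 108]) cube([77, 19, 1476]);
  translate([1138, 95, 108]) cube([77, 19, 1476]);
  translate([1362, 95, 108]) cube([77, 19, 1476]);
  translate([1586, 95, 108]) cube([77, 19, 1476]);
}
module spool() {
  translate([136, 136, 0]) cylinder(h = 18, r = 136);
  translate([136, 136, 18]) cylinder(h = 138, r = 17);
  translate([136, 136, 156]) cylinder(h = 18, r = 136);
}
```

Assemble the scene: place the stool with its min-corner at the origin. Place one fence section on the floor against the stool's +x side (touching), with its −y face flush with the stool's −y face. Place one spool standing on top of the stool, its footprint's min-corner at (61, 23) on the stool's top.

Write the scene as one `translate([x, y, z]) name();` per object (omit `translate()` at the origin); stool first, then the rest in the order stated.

stool();
translate([356, 0, 0]) fence_section();
translate([61, 23, 409]) spool();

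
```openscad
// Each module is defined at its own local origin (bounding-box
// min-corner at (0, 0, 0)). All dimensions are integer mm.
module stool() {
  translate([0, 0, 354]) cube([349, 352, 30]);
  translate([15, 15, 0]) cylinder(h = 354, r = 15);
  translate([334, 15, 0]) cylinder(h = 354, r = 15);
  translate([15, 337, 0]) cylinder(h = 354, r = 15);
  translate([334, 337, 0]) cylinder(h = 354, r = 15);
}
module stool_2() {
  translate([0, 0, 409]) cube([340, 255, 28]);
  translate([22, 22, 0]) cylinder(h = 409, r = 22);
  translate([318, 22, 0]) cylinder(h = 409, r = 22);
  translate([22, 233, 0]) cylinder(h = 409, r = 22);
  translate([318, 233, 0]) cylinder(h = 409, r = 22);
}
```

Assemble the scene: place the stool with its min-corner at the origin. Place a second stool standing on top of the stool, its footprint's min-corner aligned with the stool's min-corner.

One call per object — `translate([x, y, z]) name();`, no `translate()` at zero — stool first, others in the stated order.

stool();
translate([0, 0, 384]) stool_2();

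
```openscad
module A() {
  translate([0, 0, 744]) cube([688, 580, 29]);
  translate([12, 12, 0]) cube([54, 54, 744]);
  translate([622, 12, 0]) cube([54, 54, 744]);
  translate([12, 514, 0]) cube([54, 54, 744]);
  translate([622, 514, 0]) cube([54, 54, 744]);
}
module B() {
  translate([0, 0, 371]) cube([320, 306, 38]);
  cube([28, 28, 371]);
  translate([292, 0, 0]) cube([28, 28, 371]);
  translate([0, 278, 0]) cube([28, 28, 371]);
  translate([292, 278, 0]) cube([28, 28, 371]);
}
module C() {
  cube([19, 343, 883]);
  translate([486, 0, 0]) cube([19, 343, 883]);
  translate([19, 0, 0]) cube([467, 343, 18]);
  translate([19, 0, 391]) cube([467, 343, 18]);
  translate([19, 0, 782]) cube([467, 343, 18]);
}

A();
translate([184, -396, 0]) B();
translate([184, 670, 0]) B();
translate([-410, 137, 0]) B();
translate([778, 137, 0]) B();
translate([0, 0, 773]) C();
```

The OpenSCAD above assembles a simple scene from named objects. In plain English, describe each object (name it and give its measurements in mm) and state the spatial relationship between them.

A is a table: top 688 mm (x) × 580 mm (y), 29 mm thick, upper face at z = 773 mm, on four 54×54 mm square legs, each inset 12 mm from the nearest pair of top edges, running from z = 0 to the bottom of the top.

B is a simple wooden stool: a rectangular seat 320 mm (x) by 306 mm (y), 38 mm thick, top face at z = 409 mm, on four square legs, each 28×28 mm in cross-section. The legs rest on z = 0, each flush with a corner of the seat.

C is a bookshelf 505 mm wide overall, 343 mm deep and 883 mm tall. The two sides are 19 mm thick vertical panels. 3 horizontal shelves of 18 mm thickness span between the inner faces of the sides; the lowest shelf sits on the floor and shelves are stacked with a clear vertical gap of 373 mm between each pair.

Four stools sit around the table at the −y, +y, −x, +x sides. The bookshelf is on top of the table.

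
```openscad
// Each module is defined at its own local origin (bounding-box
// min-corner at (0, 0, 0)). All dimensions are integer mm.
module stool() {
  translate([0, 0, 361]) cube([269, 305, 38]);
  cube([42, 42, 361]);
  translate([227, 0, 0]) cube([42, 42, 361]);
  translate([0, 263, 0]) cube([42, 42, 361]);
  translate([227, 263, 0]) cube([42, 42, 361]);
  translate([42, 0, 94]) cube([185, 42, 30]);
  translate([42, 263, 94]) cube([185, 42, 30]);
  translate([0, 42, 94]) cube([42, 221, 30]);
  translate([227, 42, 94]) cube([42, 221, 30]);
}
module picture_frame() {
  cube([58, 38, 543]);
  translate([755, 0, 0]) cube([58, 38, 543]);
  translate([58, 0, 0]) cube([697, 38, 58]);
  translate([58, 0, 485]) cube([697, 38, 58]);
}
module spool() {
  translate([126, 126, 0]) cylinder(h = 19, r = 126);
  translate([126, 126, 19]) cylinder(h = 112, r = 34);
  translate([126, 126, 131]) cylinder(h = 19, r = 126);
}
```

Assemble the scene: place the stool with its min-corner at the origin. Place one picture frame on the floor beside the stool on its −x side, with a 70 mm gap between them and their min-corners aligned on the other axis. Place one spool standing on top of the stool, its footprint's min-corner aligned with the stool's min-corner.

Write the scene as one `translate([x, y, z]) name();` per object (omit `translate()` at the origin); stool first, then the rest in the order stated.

stool();
translate([-883, 0, 0]) picture_frame();
translate([0, 0, 399]) spool();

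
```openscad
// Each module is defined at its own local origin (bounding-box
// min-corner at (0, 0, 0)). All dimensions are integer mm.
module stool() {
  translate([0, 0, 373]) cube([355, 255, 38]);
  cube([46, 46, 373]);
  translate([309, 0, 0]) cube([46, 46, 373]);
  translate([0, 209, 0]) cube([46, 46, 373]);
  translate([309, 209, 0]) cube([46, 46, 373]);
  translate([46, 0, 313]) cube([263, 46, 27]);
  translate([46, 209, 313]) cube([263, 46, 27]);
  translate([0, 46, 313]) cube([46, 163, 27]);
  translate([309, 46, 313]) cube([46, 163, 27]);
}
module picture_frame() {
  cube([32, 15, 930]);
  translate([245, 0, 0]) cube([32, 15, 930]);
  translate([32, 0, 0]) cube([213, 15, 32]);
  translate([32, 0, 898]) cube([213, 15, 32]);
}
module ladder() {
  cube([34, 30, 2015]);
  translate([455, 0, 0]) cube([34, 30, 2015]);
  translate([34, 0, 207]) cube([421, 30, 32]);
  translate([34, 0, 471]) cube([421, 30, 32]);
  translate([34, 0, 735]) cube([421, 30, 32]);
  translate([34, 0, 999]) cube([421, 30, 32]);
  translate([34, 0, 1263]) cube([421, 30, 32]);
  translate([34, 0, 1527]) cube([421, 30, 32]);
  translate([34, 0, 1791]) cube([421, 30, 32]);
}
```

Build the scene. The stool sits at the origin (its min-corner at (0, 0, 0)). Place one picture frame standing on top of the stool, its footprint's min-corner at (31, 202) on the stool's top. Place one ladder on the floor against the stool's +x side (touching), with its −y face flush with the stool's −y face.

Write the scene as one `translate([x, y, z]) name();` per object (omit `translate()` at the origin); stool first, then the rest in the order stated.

stool();
translate([31, 202, 411]) picture_frame();
translate([355, 0, 0]) ladder();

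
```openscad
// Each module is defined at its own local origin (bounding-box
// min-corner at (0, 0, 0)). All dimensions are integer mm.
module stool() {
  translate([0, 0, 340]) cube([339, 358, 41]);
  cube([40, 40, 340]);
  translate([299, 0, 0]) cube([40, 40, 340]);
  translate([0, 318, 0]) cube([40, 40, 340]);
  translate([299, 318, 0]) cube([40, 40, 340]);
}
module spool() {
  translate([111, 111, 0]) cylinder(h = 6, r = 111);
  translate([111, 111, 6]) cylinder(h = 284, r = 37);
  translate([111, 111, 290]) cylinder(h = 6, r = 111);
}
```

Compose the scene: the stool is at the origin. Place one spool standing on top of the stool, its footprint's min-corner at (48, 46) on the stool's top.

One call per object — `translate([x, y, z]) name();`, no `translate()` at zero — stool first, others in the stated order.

stool();
translate([48, 46, 381]) spool();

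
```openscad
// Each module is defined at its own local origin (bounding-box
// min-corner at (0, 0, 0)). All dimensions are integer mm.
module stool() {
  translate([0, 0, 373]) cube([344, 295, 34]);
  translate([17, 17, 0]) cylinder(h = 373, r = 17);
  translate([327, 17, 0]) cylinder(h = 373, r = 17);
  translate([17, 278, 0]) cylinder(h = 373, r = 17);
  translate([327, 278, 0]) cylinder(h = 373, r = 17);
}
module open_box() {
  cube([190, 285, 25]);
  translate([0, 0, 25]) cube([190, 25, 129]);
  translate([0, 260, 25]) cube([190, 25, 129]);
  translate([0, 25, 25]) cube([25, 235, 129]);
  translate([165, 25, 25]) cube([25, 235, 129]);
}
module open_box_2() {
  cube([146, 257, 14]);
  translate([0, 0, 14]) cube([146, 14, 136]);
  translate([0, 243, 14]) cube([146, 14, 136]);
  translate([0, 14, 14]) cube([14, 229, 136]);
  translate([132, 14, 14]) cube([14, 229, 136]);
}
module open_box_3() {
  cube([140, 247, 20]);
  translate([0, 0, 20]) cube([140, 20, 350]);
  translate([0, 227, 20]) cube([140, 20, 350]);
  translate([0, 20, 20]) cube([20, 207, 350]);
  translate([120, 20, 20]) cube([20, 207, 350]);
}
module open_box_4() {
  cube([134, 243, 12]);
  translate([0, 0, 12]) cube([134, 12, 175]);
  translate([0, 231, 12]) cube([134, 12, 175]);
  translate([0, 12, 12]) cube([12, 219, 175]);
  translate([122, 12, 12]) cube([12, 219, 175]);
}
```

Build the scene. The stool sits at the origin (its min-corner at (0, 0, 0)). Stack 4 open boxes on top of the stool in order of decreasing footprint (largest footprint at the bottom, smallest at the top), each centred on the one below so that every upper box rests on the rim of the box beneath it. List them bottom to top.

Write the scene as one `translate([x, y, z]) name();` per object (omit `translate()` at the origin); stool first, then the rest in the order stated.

stool();
translate([77, 5, 407]) open_box();
translate([99, 19, 561]) open_box_2();
translate([102, 24, 711]) open_box_3();
translate([105, 26, 1081]) open_box_4();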